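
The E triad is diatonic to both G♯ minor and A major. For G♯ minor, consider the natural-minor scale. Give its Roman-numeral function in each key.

VI in G♯ minor; V in A major

The scale of G♯ minor (natural minor) is G♯ A♯ B C♯ D♯ E F♯; E is degree 6, and the triad built there (E-G♯-B) is major, so it is VI.
The scale of A major is A B C♯ D E F♯ G♯; E is degree 5, and the triad built there (E-G♯-B) is major, so it is V.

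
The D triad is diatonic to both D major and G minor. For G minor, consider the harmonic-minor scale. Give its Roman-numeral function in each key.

I in D major; V in G minor

The scale of D major is D E F# G A B C#; D is degree 1, and the triad built there (D-F#-A) is major, so it is I.
The scale of G minor (harmonic minor) is G A Bb C D Eb F#; D is degree 5, and the triad built there (D-F#-A) is major, so it is V.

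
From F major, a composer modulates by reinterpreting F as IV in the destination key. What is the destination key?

C major

The numeral IV denotes a major triad on scale degree 4. With F on degree 4, the tonic of the new key is C.
Degree 4 carries a major triad in major keys, so the destination is C major.
Check: the diatonic triads of C major are C (I), Dm (ii), Em (iii), F (IV), G (V), Am (vi), Bdim (vii°) — F is indeed IV.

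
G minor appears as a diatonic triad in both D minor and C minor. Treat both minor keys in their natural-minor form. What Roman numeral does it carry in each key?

iv in D minor; v in C minor

The scale of D minor (natural minor) is D E F G A B♭ C; G is degree 4, and the triad built there (G-B♭-D) is minor, so it is iv.
The scale of C minor (natural minor) is C D E♭ F G A♭ B♭; G is degree 5, and the triad built there (G-B♭-D) is minor, so it is v.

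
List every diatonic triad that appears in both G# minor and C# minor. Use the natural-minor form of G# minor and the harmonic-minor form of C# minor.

C#m

Triads in G# minor (natural minor): G# minor (i), A# diminished (ii°), B major (III), C# minor (iv), D# minor (v), E major (VI), F# major (VII).
Triads in C# minor (harmonic minor): C# minor (i), D# diminished (ii°), E augmented (III+), F# minor (iv), G# major (V), A major (VI), B# diminished (vii°).
Shared triads with their functions: C# minor (iv in G# minor, i in C# minor).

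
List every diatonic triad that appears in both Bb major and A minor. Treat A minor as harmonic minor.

Dm, F

Triads in Bb major: Bb (I), Cm (ii), Dm (iii), Eb (IV), F (V), Gm (vi), Adim (vii°).
Triads in A minor (harmonic minor): Am (i), Bdim (ii°), Caug (III+), Dm (iv), E (V), F (VI), G#dim (vii°).
Shared triads with their functions: Dm (iii in Bb major, iv in A minor); F (V in Bb major, VI in A minor).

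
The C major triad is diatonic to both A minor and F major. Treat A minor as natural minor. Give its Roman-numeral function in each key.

The scale of A minor (natural minor) is A B C D E F G; C is degree 3, and the triad built there (C-E-G) is major, so it is III.
The scale of F major is F G A Bb C D E; C is degree 5, and the triad built there (C-E-G) is major, so it is V.

III in A minor; V in F major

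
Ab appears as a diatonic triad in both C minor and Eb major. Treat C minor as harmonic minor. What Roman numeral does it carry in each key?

The scale of C minor (harmonic minor) is C D Eb F G Ab B; Ab is degree 6, and the triad built there (Ab-C-Eb) is major, so it is VI.
The scale of Eb major is Eb F G Ab Bb C D; Ab is degree 4, and the triad built there (Ab-C-Eb) is major, so it is IV.

VI in C minor; IV in Eb major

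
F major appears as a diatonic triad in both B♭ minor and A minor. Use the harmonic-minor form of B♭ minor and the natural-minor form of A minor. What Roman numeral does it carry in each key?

V in B♭ minor; VI in A minor

The scale of B♭ minor (harmonic minor) is B♭ C D♭ E♭ F G♭ A; F is degree 5, and the triad built there (F-A-C) is major, so it is V.
The scale of A minor (natural minor) is A B C D E F G; F is degree 6, and the triad built there (F-A-C) is major, so it is VI.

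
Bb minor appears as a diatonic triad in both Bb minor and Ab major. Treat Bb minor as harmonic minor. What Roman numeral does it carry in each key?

i in Bb minor; ii in Ab major

The scale of Bb minor (harmonic minor) is Bb C Db Eb F Gb A; Bb is degree 1, and the triad built there (Bb-Db-F) is minor, so it is i.
The scale of Ab major is Ab Bb C Db Eb F G; Bb is degree 2, and the triad built there (Bb-Db-F) is minor, so it is ii.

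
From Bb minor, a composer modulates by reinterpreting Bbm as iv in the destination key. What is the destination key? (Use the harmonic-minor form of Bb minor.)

The numeral iv denotes a minor triad on scale degree 4. With Bb on degree 4, the tonic of the new key is F.
Degree 4 carries a minor triad in minor keys, so the destination is F minor.
Check: the diatonic triads of F minor (natural minor) are Fm (i), Gdim (ii°), Ab (III), Bbm (iv), Cm (v), Db (VI), Eb (VII) — Bbm is indeed iv.

F minor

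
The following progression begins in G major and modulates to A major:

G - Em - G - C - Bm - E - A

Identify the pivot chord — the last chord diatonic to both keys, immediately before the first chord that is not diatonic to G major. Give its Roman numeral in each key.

Chords diatonic to G major: G, Am, Bm, C, D, Em, F#dim.
Reading the progression, the first chord not in that set is E, so the modulation leaves G major there.
The chord immediately before E is Bm, which is diatonic to both keys: iii in G major and ii in A major.

Bm — iii in G major, ii in A major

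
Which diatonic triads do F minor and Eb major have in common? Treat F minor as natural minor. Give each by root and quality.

Triads in F minor (natural minor): Fm (i), Gdim (ii°), Ab (III), Bbm (iv), Cm (v), Db (VI), Eb (VII).
Triads in Eb major: Eb (I), Fm (ii), Gm (iii), Ab (IV), Bb (V), Cm (vi), Ddim (vii°).
Shared triads with their functions: Fm (i in F minor, ii in Eb major); Ab (III in F minor, IV in Eb major); Cm (v in F minor, vi in Eb major); Eb (VII in F minor, I in Eb major).

Fm, Ab, Cm, Eb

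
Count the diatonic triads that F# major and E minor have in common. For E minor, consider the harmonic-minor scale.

Diatonic triads of F# major: F# major (I), G# minor (ii), A# minor (iii), B major (IV), C# major (V), D# minor (vi), E# diminished (vii°).
Diatonic triads of E minor (harmonic minor): E minor (i), F# diminished (ii°), G augmented (III+), A minor (iv), B major (V), C major (VI), D# diminished (vii°).
Matching root and quality in both lists: B major.
That gives 1 common triad.

1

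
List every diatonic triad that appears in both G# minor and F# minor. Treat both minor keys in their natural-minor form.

C#m, E

Triads in G# minor (natural minor): G# minor (i), A# diminished (ii°), B major (III), C# minor (iv), D# minor (v), E major (VI), F# major (VII).
Triads in F# minor (natural minor): F# minor (i), G# diminished (ii°), A major (III), B minor (iv), C# minor (v), D major (VI), E major (VII).
Shared triads with their functions: C# minor (iv in G# minor, v in F# minor); E major (VI in G# minor, VII in F# minor).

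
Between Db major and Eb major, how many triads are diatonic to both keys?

2

Diatonic triads of Db major: Db major (I), Eb minor (ii), F minor (iii), Gb major (IV), Ab major (V), Bb minor (vi), C diminished (vii°).
Diatonic triads of Eb major: Eb major (I), F minor (ii), G minor (iii), Ab major (IV), Bb major (V), C minor (vi), D diminished (vii°).
Matching root and quality in both lists: F minor, Ab major.
That gives 2 common triads.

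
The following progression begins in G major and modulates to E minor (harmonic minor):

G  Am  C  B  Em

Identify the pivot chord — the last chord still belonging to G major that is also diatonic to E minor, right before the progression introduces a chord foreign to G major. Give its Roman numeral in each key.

Chords diatonic to G major: G, Am, Bm, C, D, Em, F♯dim.
Reading the progression, the first chord not in that set is B, so the modulation leaves G major there.
The chord immediately before B is C, which is diatonic to both keys: IV in G major and VI in E minor.

C — IV in G major, VI in E minor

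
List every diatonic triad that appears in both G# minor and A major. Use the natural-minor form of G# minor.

Triads in G# minor (natural minor): G# minor (i), A# diminished (ii°), B major (III), C# minor (iv), D# minor (v), E major (VI), F# major (VII).
Triads in A major: A major (I), B minor (ii), C# minor (iii), D major (IV), E major (V), F# minor (vi), G# diminished (vii°).
Shared triads with their functions: C# minor (iv in G# minor, iii in A major); E major (VI in G# minor, V in A major).

C#m, E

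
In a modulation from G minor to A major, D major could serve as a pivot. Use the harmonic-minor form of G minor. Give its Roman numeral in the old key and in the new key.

The scale of G minor (harmonic minor) is G A Bb C D Eb F#; D is degree 5, and the triad built there (D-F#-A) is major, so it is V.
The scale of A major is A B C# D E F# G#; D is degree 4, and the triad built there (D-F#-A) is major, so it is IV.

V in G minor; IV in A major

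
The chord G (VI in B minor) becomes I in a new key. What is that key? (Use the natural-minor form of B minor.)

G major

The numeral I denotes a major triad on scale degree 1. With G on degree 1, the tonic of the new key is G.
Degree 1 carries a major triad in major keys, so the destination is G major.
Check: the diatonic triads of G major are G (I), Am (ii), Bm (iii), C (IV), D (V), Em (vi), F#dim (vii°) — G is indeed I.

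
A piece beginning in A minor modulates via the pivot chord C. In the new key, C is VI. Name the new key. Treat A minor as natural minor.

The numeral VI denotes a major triad on scale degree 6. With C on degree 6, the tonic of the new key is E.
Degree 6 carries a major triad in minor keys, so the destination is E minor.
Check: the diatonic triads of E minor (natural minor) are Em (i), F#dim (ii°), G (III), Am (iv), Bm (v), C (VI), D (VII) — C is indeed VI.

E minor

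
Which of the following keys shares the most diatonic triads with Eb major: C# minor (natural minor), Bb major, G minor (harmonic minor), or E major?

Triads of Eb major: Eb major (I), F minor (ii), G minor (iii), Ab major (IV), Bb major (V), C minor (vi), D diminished (vii°).
C# minor (natural minor) shares 0: none.
Bb major shares 4: Eb, Gm, Bb, Cm.
G minor (harmonic minor) shares 3: Eb, Gm, Cm.
E major shares 0: none.
The most common triads (4) are shared with Bb major.

Bb major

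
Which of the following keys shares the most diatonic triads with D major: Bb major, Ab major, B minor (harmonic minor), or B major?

B minor

Triads of D major: D major (I), E minor (ii), F# minor (iii), G major (IV), A major (V), B minor (vi), C# diminished (vii°).
Bb major shares 0: none.
Ab major shares 0: none.
B minor (harmonic minor) shares 4: Em, G, Bm, C#dim.
B major shares 0: none.
The most common triads (4) are shared with B minor.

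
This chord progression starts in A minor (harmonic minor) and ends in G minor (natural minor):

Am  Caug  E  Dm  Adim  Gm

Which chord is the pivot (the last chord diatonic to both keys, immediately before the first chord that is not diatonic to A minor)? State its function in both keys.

Chords diatonic to A minor: Am, Bdim, Caug, Dm, E, F, G♯dim.
Reading the progression, the first chord not in that set is Adim, so the modulation leaves A minor there.
The chord immediately before Adim is Dm, which is diatonic to both keys: iv in A minor and v in G minor.

Dm — iv in A minor, v in G minor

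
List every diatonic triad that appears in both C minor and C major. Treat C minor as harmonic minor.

G, Bdim

Triads in C minor (harmonic minor): Cm (i), Ddim (ii°), E♭aug (III+), Fm (iv), G (V), A♭ (VI), Bdim (vii°).
Triads in C major: C (I), Dm (ii), Em (iii), F (IV), G (V), Am (vi), Bdim (vii°).
Shared triads with their functions: G (V in C minor, V in C major); Bdim (vii° in C minor, vii° in C major).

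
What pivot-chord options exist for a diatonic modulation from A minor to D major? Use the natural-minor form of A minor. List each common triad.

Em, G

Triads in A minor (natural minor): Am (i), Bdim (ii°), C (III), Dm (iv), Em (v), F (VI), G (VII).
Triads in D major: D (I), Em (ii), F♯m (iii), G (IV), A (V), Bm (vi), C♯dim (vii°).
Shared triads with their functions: Em (v in A minor, ii in D major); G (VII in A minor, IV in D major).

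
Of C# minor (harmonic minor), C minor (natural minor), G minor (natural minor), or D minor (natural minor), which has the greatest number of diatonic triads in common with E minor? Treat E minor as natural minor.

Triads of E minor (natural minor): Em (i), F#dim (ii°), G (III), Am (iv), Bm (v), C (VI), D (VII).
C# minor (harmonic minor) shares 0: none.
C minor (natural minor) shares 0: none.
G minor (natural minor) shares 0: none.
D minor (natural minor) shares 2: Am, C.
The most common triads (2) are shared with D minor.

D minor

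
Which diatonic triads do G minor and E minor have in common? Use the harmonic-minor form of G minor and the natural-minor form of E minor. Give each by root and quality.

Triads in G minor (harmonic minor): G minor (i), A diminished (ii°), Bb augmented (III+), C minor (iv), D major (V), Eb major (VI), F# diminished (vii°).
Triads in E minor (natural minor): E minor (i), F# diminished (ii°), G major (III), A minor (iv), B minor (v), C major (VI), D major (VII).
Shared triads with their functions: D major (V in G minor, VII in E minor); F# diminished (vii° in G minor, ii° in E minor).

D, F#dim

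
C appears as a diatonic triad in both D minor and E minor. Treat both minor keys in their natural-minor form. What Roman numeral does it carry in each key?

The scale of D minor (natural minor) is D E F G A Bb C; C is degree 7, and the triad built there (C-E-G) is major, so it is VII.
The scale of E minor (natural minor) is E F# G A B C D; C is degree 6, and the triad built there (C-E-G) is major, so it is VI.

VII in D minor; VI in E minor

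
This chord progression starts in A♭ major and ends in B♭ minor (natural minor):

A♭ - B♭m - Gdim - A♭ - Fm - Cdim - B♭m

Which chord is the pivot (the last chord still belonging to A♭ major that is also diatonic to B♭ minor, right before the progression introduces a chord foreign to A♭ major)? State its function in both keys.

Fm — vi in A♭ major, v in B♭ minor

Chords diatonic to A♭ major: A♭, B♭m, Cm, D♭, E♭, Fm, Gdim.
Reading the progression, the first chord not in that set is Cdim, so the modulation leaves A♭ major there.
The chord immediately before Cdim is Fm, which is diatonic to both keys: vi in A♭ major and v in B♭ minor.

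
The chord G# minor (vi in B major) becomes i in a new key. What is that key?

The numeral i denotes a minor triad on scale degree 1. With G# on degree 1, the tonic of the new key is G#.
Degree 1 carries a minor triad in minor keys, so the destination is G# minor.
Check: the diatonic triads of G# minor (natural minor) are G#m (i), A#dim (ii°), B (III), C#m (iv), D#m (v), E (VI), F# (VII) — G# minor is indeed i.

G# minor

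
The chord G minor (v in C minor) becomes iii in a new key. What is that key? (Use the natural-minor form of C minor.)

The numeral iii denotes a minor triad on scale degree 3. With G on degree 3, the tonic of the new key is Eb.
Degree 3 carries a minor triad in major keys, so the destination is Eb major.
Check: the diatonic triads of Eb major are Eb (I), Fm (ii), Gm (iii), Ab (IV), Bb (V), Cm (vi), Ddim (vii°) — G minor is indeed iii.

Eb major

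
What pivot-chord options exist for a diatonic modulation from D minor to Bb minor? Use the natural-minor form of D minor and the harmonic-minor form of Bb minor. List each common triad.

Triads in D minor (natural minor): Dm (i), Edim (ii°), F (III), Gm (iv), Am (v), Bb (VI), C (VII).
Triads in Bb minor (harmonic minor): Bbm (i), Cdim (ii°), Dbaug (III+), Ebm (iv), F (V), Gb (VI), Adim (vii°).
Shared triads with their functions: F (III in D minor, V in Bb minor).

F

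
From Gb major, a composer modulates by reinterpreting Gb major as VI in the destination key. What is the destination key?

The numeral VI denotes a major triad on scale degree 6. With Gb on degree 6, the tonic of the new key is Bb.
Degree 6 carries a major triad in minor keys, so the destination is Bb minor.
Check: the diatonic triads of Bb minor (natural minor) are Bbm (i), Cdim (ii°), Db (III), Ebm (iv), Fm (v), Gb (VI), Ab (VII) — Gb major is indeed VI.

Bb minor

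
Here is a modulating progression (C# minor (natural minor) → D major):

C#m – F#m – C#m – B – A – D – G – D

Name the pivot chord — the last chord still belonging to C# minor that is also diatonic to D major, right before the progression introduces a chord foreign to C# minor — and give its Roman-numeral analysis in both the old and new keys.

A — VI in C# minor, V in D major

Chords diatonic to C# minor: C#m, D#dim, E, F#m, G#m, A, B.
Reading the progression, the first chord not in that set is D, so the modulation leaves C# minor there.
The chord immediately before D is A, which is diatonic to both keys: VI in C# minor and V in D major.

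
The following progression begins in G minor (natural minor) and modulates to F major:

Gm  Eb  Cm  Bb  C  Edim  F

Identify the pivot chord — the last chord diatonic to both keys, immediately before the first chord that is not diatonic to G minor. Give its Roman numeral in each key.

Bb — III in G minor, IV in F major

Chords diatonic to G minor: Gm, Adim, Bb, Cm, Dm, Eb, F.
Reading the progression, the first chord not in that set is C, so the modulation leaves G minor there.
The chord immediately before C is Bb, which is diatonic to both keys: III in G minor and IV in F major.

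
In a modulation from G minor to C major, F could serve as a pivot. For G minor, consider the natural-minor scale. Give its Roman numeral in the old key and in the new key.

The scale of G minor (natural minor) is G A Bb C D Eb F; F is degree 7, and the triad built there (F-A-C) is major, so it is VII.
The scale of C major is C D E F G A B; F is degree 4, and the triad built there (F-A-C) is major, so it is IV.

VII in G minor; IV in C major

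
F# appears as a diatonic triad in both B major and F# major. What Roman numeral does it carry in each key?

The scale of B major is B C# D# E F# G# A#; F# is degree 5, and the triad built there (F#-A#-C#) is major, so it is V.
The scale of F# major is F# G# A# B C# D# E#; F# is degree 1, and the triad built there (F#-A#-C#) is major, so it is I.

V in B major; I in F# major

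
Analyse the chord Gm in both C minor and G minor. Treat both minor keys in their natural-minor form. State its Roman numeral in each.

v in C minor; i in G minor

The scale of C minor (natural minor) is C D Eb F G Ab Bb; G is degree 5, and the triad built there (G-Bb-D) is minor, so it is v.
The scale of G minor (natural minor) is G A Bb C D Eb F; G is degree 1, and the triad built there (G-Bb-D) is minor, so it is i.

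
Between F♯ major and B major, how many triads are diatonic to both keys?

4

Diatonic triads of F♯ major: F♯ (I), G♯m (ii), A♯m (iii), B (IV), C♯ (V), D♯m (vi), E♯dim (vii°).
Diatonic triads of B major: B (I), C♯m (ii), D♯m (iii), E (IV), F♯ (V), G♯m (vi), A♯dim (vii°).
Matching root and quality in both lists: F♯, G♯m, B, D♯m.
That gives 4 common triads.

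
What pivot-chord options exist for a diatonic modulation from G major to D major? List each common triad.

G, Bm, D, Em

Triads in G major: G (I), Am (ii), Bm (iii), C (IV), D (V), Em (vi), F#dim (vii°).
Triads in D major: D (I), Em (ii), F#m (iii), G (IV), A (V), Bm (vi), C#dim (vii°).
Shared triads with their functions: G (I in G major, IV in D major); Bm (iii in G major, vi in D major); D (V in G major, I in D major); Em (vi in G major, ii in D major).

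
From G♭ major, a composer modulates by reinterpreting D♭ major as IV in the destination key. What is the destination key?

A♭ major

The numeral IV denotes a major triad on scale degree 4. With D♭ on degree 4, the tonic of the new key is A♭.
Degree 4 carries a major triad in major keys, so the destination is A♭ major.
Check: the diatonic triads of A♭ major are A♭ (I), B♭m (ii), Cm (iii), D♭ (IV), E♭ (V), Fm (vi), Gdim (vii°) — D♭ major is indeed IV.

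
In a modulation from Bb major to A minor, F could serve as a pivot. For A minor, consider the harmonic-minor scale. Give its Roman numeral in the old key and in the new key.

The scale of Bb major is Bb C D Eb F G A; F is degree 5, and the triad built there (F-A-C) is major, so it is V.
The scale of A minor (harmonic minor) is A B C D E F G#; F is degree 6, and the triad built there (F-A-C) is major, so it is VI.

V in Bb major; VI in A minor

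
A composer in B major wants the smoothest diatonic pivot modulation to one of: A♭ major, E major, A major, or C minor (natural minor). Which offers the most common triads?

E major

Triads of B major: B major (I), C♯ minor (ii), D♯ minor (iii), E major (IV), F♯ major (V), G♯ minor (vi), A♯ diminished (vii°).
A♭ major shares 0: none.
E major shares 4: B, C♯m, E, G♯m.
A major shares 2: C♯m, E.
C minor (natural minor) shares 0: none.
The most common triads (4) are shared with E major.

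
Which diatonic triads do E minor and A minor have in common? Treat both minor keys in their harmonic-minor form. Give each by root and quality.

Am

Triads in E minor (harmonic minor): Em (i), F#dim (ii°), Gaug (III+), Am (iv), B (V), C (VI), D#dim (vii°).
Triads in A minor (harmonic minor): Am (i), Bdim (ii°), Caug (III+), Dm (iv), E (V), F (VI), G#dim (vii°).
Shared triads with their functions: Am (iv in E minor, i in A minor).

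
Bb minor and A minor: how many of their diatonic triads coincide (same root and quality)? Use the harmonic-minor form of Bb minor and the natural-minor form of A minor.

1

Diatonic triads of Bb minor (harmonic minor): Bb minor (i), C diminished (ii°), Db augmented (III+), Eb minor (iv), F major (V), Gb major (VI), A diminished (vii°).
Diatonic triads of A minor (natural minor): A minor (i), B diminished (ii°), C major (III), D minor (iv), E minor (v), F major (VI), G major (VII).
Matching root and quality in both lists: F major.
That gives 1 common triad.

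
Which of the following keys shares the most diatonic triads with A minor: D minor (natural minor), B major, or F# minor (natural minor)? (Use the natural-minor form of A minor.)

D minor

Triads of A minor (natural minor): A minor (i), B diminished (ii°), C major (III), D minor (iv), E minor (v), F major (VI), G major (VII).
D minor (natural minor) shares 4: Am, C, Dm, F.
B major shares 0: none.
F# minor (natural minor) shares 0: none.
The most common triads (4) are shared with D minor.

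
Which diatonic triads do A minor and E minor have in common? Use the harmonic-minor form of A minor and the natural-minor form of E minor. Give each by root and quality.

Am

Triads in A minor (harmonic minor): Am (i), Bdim (ii°), Caug (III+), Dm (iv), E (V), F (VI), G#dim (vii°).
Triads in E minor (natural minor): Em (i), F#dim (ii°), G (III), Am (iv), Bm (v), C (VI), D (VII).
Shared triads with their functions: Am (i in A minor, iv in E minor).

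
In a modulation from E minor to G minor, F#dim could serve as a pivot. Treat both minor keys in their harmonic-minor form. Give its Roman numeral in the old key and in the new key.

The scale of E minor (harmonic minor) is E F# G A B C D#; F# is degree 2, and the triad built there (F#-A-C) is diminished, so it is ii°.
The scale of G minor (harmonic minor) is G A Bb C D Eb F#; F# is degree 7, and the triad built there (F#-A-C) is diminished, so it is vii°.

ii° in E minor; vii° in G minor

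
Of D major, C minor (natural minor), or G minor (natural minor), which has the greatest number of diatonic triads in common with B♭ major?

Triads of B♭ major: B♭ (I), Cm (ii), Dm (iii), E♭ (IV), F (V), Gm (vi), Adim (vii°).
D major shares 0: none.
C minor (natural minor) shares 4: B♭, Cm, E♭, Gm.
G minor (natural minor) shares 7: B♭, Cm, Dm, E♭, F, Gm, Adim.
The most common triads (7) are shared with G minor.

G minor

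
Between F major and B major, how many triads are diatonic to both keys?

Diatonic triads of F major: F (I), Gm (ii), Am (iii), Bb (IV), C (V), Dm (vi), Edim (vii°).
Diatonic triads of B major: B (I), C#m (ii), D#m (iii), E (IV), F# (V), G#m (vi), A#dim (vii°).
No triad has the same root and quality in both keys.

0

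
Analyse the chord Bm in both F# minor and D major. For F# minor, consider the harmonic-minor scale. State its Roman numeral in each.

The scale of F# minor (harmonic minor) is F# G# A B C# D E#; B is degree 4, and the triad built there (B-D-F#) is minor, so it is iv.
The scale of D major is D E F# G A B C#; B is degree 6, and the triad built there (B-D-F#) is minor, so it is vi.

iv in F# minor; vi in D major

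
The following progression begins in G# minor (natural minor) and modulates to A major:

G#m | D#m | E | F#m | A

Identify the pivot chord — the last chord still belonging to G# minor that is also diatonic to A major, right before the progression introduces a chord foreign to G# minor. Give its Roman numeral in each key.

Chords diatonic to G# minor: G#m, A#dim, B, C#m, D#m, E, F#.
Reading the progression, the first chord not in that set is F#m, so the modulation leaves G# minor there.
The chord immediately before F#m is E, which is diatonic to both keys: VI in G# minor and V in A major.

E — VI in G# minor, V in A major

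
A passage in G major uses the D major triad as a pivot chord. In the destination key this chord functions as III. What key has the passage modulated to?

B minor

The numeral III denotes a major triad on scale degree 3. With D on degree 3, the tonic of the new key is B.
Degree 3 carries a major triad in natural-minor keys, so the destination is B minor.
Check: the diatonic triads of B minor (natural minor) are Bm (i), C#dim (ii°), D (III), Em (iv), F#m (v), G (VI), A (VII) — D major is indeed III.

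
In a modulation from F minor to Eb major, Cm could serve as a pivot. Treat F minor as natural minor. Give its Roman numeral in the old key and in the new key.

The scale of F minor (natural minor) is F G Ab Bb C Db Eb; C is degree 5, and the triad built there (C-Eb-G) is minor, so it is v.
The scale of Eb major is Eb F G Ab Bb C D; C is degree 6, and the triad built there (C-Eb-G) is minor, so it is vi.

v in F minor; vi in Eb major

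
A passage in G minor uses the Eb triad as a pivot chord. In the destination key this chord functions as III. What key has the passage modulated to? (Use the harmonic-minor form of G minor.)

C minor

The numeral III denotes a major triad on scale degree 3. With Eb on degree 3, the tonic of the new key is C.
Degree 3 carries a major triad in natural-minor keys, so the destination is C minor.
Check: the diatonic triads of C minor (natural minor) are Cm (i), Ddim (ii°), Eb (III), Fm (iv), Gm (v), Ab (VI), Bb (VII) — Eb is indeed III.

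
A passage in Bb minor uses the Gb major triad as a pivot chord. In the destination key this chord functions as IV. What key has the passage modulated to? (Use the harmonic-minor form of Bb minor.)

Db major

The numeral IV denotes a major triad on scale degree 4. With Gb on degree 4, the tonic of the new key is Db.
Degree 4 carries a major triad in major keys, so the destination is Db major.
Check: the diatonic triads of Db major are Db (I), Ebm (ii), Fm (iii), Gb (IV), Ab (V), Bbm (vi), Cdim (vii°) — Gb major is indeed IV.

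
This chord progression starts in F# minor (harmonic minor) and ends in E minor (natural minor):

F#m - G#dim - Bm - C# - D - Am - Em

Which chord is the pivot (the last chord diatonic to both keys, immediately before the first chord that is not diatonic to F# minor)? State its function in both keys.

Chords diatonic to F# minor: F#m, G#dim, Aaug, Bm, C#, D, E#dim.
Reading the progression, the first chord not in that set is Am, so the modulation leaves F# minor there.
The chord immediately before Am is D, which is diatonic to both keys: VI in F# minor and VII in E minor.

D — VI in F# minor, VII in E minor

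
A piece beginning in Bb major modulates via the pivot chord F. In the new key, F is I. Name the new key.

F major

The numeral I denotes a major triad on scale degree 1. With F on degree 1, the tonic of the new key is F.
Degree 1 carries a major triad in major keys, so the destination is F major.
Check: the diatonic triads of F major are F (I), Gm (ii), Am (iii), Bb (IV), C (V), Dm (vi), Edim (vii°) — F is indeed I.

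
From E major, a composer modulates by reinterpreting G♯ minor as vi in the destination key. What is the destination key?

The numeral vi denotes a minor triad on scale degree 6. With G♯ on degree 6, the tonic of the new key is B.
Degree 6 carries a minor triad in major keys, so the destination is B major.
Check: the diatonic triads of B major are B (I), C♯m (ii), D♯m (iii), E (IV), F♯ (V), G♯m (vi), A♯dim (vii°) — G♯ minor is indeed vi.

B major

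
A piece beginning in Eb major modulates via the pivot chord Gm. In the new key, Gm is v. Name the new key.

C minor

The numeral v denotes a minor triad on scale degree 5. With G on degree 5, the tonic of the new key is C.
Degree 5 carries a minor triad in natural-minor keys, so the destination is C minor.
Check: the diatonic triads of C minor (natural minor) are Cm (i), Ddim (ii°), Eb (III), Fm (iv), Gm (v), Ab (VI), Bb (VII) — Gm is indeed v.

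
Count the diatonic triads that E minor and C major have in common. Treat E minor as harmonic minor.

Diatonic triads of E minor (harmonic minor): E minor (i), F# diminished (ii°), G augmented (III+), A minor (iv), B major (V), C major (VI), D# diminished (vii°).
Diatonic triads of C major: C major (I), D minor (ii), E minor (iii), F major (IV), G major (V), A minor (vi), B diminished (vii°).
Matching root and quality in both lists: E minor, A minor, C major.
That gives 3 common triads.

3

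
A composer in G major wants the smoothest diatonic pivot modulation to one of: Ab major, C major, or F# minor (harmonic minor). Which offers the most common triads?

Triads of G major: G (I), Am (ii), Bm (iii), C (IV), D (V), Em (vi), F#dim (vii°).
Ab major shares 0: none.
C major shares 4: G, Am, C, Em.
F# minor (harmonic minor) shares 2: Bm, D.
The most common triads (4) are shared with C major.

C major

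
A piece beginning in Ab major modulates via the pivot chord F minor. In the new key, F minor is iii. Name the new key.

Db major

The numeral iii denotes a minor triad on scale degree 3. With F on degree 3, the tonic of the new key is Db.
Degree 3 carries a minor triad in major keys, so the destination is Db major.
Check: the diatonic triads of Db major are Db (I), Ebm (ii), Fm (iii), Gb (IV), Ab (V), Bbm (vi), Cdim (vii°) — F minor is indeed iii.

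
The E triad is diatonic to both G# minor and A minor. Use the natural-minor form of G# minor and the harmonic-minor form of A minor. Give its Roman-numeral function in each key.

VI in G# minor; V in A minor

The scale of G# minor (natural minor) is G# A# B C# D# E F#; E is degree 6, and the triad built there (E-G#-B) is major, so it is VI.
The scale of A minor (harmonic minor) is A B C D E F G#; E is degree 5, and the triad built there (E-G#-B) is major, so it is V.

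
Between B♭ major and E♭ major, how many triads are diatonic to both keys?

4

Diatonic triads of B♭ major: B♭ major (I), C minor (ii), D minor (iii), E♭ major (IV), F major (V), G minor (vi), A diminished (vii°).
Diatonic triads of E♭ major: E♭ major (I), F minor (ii), G minor (iii), A♭ major (IV), B♭ major (V), C minor (vi), D diminished (vii°).
Matching root and quality in both lists: B♭ major, C minor, E♭ major, G minor.
That gives 4 common triads.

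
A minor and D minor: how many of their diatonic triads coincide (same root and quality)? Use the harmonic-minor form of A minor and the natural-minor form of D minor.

Diatonic triads of A minor (harmonic minor): A minor (i), B diminished (ii°), C augmented (III+), D minor (iv), E major (V), F major (VI), G# diminished (vii°).
Diatonic triads of D minor (natural minor): D minor (i), E diminished (ii°), F major (III), G minor (iv), A minor (v), Bb major (VI), C major (VII).
Matching root and quality in both lists: A minor, D minor, F major.
That gives 3 common triads.

3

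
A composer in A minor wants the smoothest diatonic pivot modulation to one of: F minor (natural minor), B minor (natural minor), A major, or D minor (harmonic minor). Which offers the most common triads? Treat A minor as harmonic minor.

A major

Triads of A minor (harmonic minor): Am (i), Bdim (ii°), Caug (III+), Dm (iv), E (V), F (VI), G♯dim (vii°).
F minor (natural minor) shares 0: none.
B minor (natural minor) shares 0: none.
A major shares 2: E, G♯dim.
D minor (harmonic minor) shares 1: Dm.
The most common triads (2) are shared with A major.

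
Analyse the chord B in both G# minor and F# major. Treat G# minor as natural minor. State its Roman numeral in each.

III in G# minor; IV in F# major

The scale of G# minor (natural minor) is G# A# B C# D# E F#; B is degree 3, and the triad built there (B-D#-F#) is major, so it is III.
The scale of F# major is F# G# A# B C# D# E#; B is degree 4, and the triad built there (B-D#-F#) is major, so it is IV.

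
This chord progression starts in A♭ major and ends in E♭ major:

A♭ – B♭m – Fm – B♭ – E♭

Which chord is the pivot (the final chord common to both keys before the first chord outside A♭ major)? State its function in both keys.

Chords diatonic to A♭ major: A♭, B♭m, Cm, D♭, E♭, Fm, Gdim.
Reading the progression, the first chord not in that set is B♭, so the modulation leaves A♭ major there.
The chord immediately before B♭ is Fm, which is diatonic to both keys: vi in A♭ major and ii in E♭ major.

Fm — vi in A♭ major, ii in E♭ major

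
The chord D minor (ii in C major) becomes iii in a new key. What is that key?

Bb major

The numeral iii denotes a minor triad on scale degree 3. With D on degree 3, the tonic of the new key is Bb.
Degree 3 carries a minor triad in major keys, so the destination is Bb major.
Check: the diatonic triads of Bb major are Bb (I), Cm (ii), Dm (iii), Eb (IV), F (V), Gm (vi), Adim (vii°) — D minor is indeed iii.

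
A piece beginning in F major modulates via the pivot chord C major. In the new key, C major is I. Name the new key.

C major

The numeral I denotes a major triad on scale degree 1. With C on degree 1, the tonic of the new key is C.
Degree 1 carries a major triad in major keys, so the destination is C major.
Check: the diatonic triads of C major are C (I), Dm (ii), Em (iii), F (IV), G (V), Am (vi), Bdim (vii°) — C major is indeed I.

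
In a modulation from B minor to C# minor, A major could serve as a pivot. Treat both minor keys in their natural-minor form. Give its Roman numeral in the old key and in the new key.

The scale of B minor (natural minor) is B C# D E F# G A; A is degree 7, and the triad built there (A-C#-E) is major, so it is VII.
The scale of C# minor (natural minor) is C# D# E F# G# A B; A is degree 6, and the triad built there (A-C#-E) is major, so it is VI.

VII in B minor; VI in C# minor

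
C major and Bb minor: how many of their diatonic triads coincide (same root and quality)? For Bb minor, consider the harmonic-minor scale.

Diatonic triads of C major: C major (I), D minor (ii), E minor (iii), F major (IV), G major (V), A minor (vi), B diminished (vii°).
Diatonic triads of Bb minor (harmonic minor): Bb minor (i), C diminished (ii°), Db augmented (III+), Eb minor (iv), F major (V), Gb major (VI), A diminished (vii°).
Matching root and quality in both lists: F major.
That gives 1 common triad.

1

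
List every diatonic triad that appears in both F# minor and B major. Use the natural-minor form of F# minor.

Triads in F# minor (natural minor): F#m (i), G#dim (ii°), A (III), Bm (iv), C#m (v), D (VI), E (VII).
Triads in B major: B (I), C#m (ii), D#m (iii), E (IV), F# (V), G#m (vi), A#dim (vii°).
Shared triads with their functions: C#m (v in F# minor, ii in B major); E (VII in F# minor, IV in B major).

C#m, E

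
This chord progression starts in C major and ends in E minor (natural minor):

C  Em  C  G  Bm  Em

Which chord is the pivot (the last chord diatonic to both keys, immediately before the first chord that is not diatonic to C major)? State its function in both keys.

G — V in C major, III in E minor

Chords diatonic to C major: C, Dm, Em, F, G, Am, Bdim.
Reading the progression, the first chord not in that set is Bm, so the modulation leaves C major there.
The chord immediately before Bm is G, which is diatonic to both keys: V in C major and III in E minor.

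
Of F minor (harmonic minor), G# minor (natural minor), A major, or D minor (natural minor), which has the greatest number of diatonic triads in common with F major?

Triads of F major: F major (I), G minor (ii), A minor (iii), Bb major (IV), C major (V), D minor (vi), E diminished (vii°).
F minor (harmonic minor) shares 2: C, Edim.
G# minor (natural minor) shares 0: none.
A major shares 0: none.
D minor (natural minor) shares 7: F, Gm, Am, Bb, C, Dm, Edim.
The most common triads (7) are shared with D minor.

D minor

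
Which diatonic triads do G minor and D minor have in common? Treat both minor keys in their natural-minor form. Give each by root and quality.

Gm, Bb, Dm, F

Triads in G minor (natural minor): Gm (i), Adim (ii°), Bb (III), Cm (iv), Dm (v), Eb (VI), F (VII).
Triads in D minor (natural minor): Dm (i), Edim (ii°), F (III), Gm (iv), Am (v), Bb (VI), C (VII).
Shared triads with their functions: Gm (i in G minor, iv in D minor); Bb (III in G minor, VI in D minor); Dm (v in G minor, i in D minor); F (VII in G minor, III in D minor).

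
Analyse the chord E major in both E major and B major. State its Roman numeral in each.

I in E major; IV in B major

The scale of E major is E F♯ G♯ A B C♯ D♯; E is degree 1, and the triad built there (E-G♯-B) is major, so it is I.
The scale of B major is B C♯ D♯ E F♯ G♯ A♯; E is degree 4, and the triad built there (E-G♯-B) is major, so it is IV.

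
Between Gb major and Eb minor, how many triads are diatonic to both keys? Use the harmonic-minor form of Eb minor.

Diatonic triads of Gb major: Gb major (I), Ab minor (ii), Bb minor (iii), Cb major (IV), Db major (V), Eb minor (vi), F diminished (vii°).
Diatonic triads of Eb minor (harmonic minor): Eb minor (i), F diminished (ii°), Gb augmented (III+), Ab minor (iv), Bb major (V), Cb major (VI), D diminished (vii°).
Matching root and quality in both lists: Ab minor, Cb major, Eb minor, F diminished.
That gives 4 common triads.

4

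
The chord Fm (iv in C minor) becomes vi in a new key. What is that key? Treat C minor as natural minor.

A♭ major

The numeral vi denotes a minor triad on scale degree 6. With F on degree 6, the tonic of the new key is A♭.
Degree 6 carries a minor triad in major keys, so the destination is A♭ major.
Check: the diatonic triads of A♭ major are A♭ (I), B♭m (ii), Cm (iii), D♭ (IV), E♭ (V), Fm (vi), Gdim (vii°) — Fm is indeed vi.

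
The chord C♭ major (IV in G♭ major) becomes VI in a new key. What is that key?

The numeral VI denotes a major triad on scale degree 6. With C♭ on degree 6, the tonic of the new key is E♭.
Degree 6 carries a major triad in minor keys, so the destination is E♭ minor.
Check: the diatonic triads of E♭ minor (natural minor) are E♭m (i), Fdim (ii°), G♭ (III), A♭m (iv), B♭m (v), C♭ (VI), D♭ (VII) — C♭ major is indeed VI.

E♭ minor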